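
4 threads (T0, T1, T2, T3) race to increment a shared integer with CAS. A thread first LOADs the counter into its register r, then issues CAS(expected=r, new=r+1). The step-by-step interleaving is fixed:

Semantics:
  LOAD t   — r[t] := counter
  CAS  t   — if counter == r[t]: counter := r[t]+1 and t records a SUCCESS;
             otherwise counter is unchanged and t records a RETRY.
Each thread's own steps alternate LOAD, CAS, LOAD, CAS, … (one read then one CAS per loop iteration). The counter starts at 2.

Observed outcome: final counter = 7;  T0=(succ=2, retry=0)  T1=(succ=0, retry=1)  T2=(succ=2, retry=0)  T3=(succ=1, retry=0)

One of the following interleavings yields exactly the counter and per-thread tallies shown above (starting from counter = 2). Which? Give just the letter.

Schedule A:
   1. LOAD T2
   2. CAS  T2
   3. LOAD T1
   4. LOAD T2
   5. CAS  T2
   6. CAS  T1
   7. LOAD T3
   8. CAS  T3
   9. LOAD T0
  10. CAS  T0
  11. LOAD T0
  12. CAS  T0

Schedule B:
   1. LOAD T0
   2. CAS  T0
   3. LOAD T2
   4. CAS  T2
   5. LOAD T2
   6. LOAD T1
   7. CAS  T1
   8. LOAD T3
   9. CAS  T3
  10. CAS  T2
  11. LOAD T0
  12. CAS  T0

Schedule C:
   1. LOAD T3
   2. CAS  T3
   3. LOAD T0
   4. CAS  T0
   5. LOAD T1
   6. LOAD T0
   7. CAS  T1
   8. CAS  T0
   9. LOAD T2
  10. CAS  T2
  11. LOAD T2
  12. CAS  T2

A

Run A:
[1] T2.load  rd  (counter 2, T2.r 2)
[2] T2.cas  hit  (counter 3, T2.r 2)
[3] T1.load  rd  (counter 3, T1.r 3)
[4] T2.load  rd  (counter 3, T2.r 3)
[5] T2.cas  hit  (counter 4, T2.r 3)
[6] T1.cas  miss  (counter 4, T1.r 3)
[7] T3.load  rd  (counter 4, T3.r 4)
[8] T3.cas  hit  (counter 5, T3.r 4)
[9] T0.load  rd  (counter 5, T0.r 5)
[10] T0.cas  hit  (counter 6, T0.r 5)
[11] T0.load  rd  (counter 6, T0.r 6)
[12] T0.cas  hit  (counter 7, T0.r 6)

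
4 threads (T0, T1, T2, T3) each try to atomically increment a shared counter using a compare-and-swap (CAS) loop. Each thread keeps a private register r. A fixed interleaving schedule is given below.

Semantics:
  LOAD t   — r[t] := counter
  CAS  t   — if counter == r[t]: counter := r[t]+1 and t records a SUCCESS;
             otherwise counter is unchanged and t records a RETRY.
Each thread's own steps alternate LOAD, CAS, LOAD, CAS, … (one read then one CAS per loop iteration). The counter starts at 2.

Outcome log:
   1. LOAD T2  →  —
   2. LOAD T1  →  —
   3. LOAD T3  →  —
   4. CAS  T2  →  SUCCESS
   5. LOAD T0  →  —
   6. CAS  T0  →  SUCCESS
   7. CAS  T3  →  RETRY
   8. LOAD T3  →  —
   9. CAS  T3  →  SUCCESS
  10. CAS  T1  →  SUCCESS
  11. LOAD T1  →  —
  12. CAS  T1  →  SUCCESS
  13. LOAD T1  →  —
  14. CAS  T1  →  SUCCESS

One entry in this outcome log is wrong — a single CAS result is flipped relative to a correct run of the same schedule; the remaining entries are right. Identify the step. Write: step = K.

step = 10

Correct run:
#1 T2 reads 2
#2 T1 reads 2
#3 T3 reads 2
#4 T2 CAS(2→3) writes; counter now 3
#5 T0 reads 3
#6 T0 CAS(3→4) writes; counter now 4
#7 T3 CAS(2→3) fails; counter now 4
#8 T3 reads 4
#9 T3 CAS(4→5) writes; counter now 5
#10 T1 CAS(2→3) fails; counter now 5
#11 T1 reads 5
#12 T1 CAS(5→6) writes; counter now 6
#13 T1 reads 6
#14 T1 CAS(6→7) writes; counter now 7
Mismatch at 10.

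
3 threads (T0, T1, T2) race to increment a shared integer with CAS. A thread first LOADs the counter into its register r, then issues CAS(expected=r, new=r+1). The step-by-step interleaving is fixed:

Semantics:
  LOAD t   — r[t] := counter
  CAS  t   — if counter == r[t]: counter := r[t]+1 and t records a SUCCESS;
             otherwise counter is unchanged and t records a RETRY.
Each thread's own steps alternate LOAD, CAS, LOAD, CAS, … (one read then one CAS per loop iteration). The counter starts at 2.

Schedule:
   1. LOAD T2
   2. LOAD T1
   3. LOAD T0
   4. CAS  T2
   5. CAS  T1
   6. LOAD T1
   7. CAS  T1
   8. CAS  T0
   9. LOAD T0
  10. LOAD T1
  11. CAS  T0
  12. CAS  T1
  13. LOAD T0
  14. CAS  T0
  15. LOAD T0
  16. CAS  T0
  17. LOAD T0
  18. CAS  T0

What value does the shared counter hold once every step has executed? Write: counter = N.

T2 LOAD — after: cnt=2, r=2 — load
T1 LOAD — after: cnt=2, r=2 — load
T0 LOAD — after: cnt=2, r=2 — load
T2 CAS — after: cnt=3, r=2 — ok
T1 CAS — after: cnt=3, r=2 — retry
T1 LOAD — after: cnt=3, r=3 — load
T1 CAS — after: cnt=4, r=3 — ok
T0 CAS — after: cnt=4, r=2 — retry
T0 LOAD — after: cnt=4, r=4 — load
T1 LOAD — after: cnt=4, r=4 — load
T0 CAS — after: cnt=5, r=4 — ok
T1 CAS — after: cnt=5, r=4 — retry
T0 LOAD — after: cnt=5, r=5 — load
T0 CAS — after: cnt=6, r=5 — ok
T0 LOAD — after: cnt=6, r=6 — load
T0 CAS — after: cnt=7, r=6 — ok
T0 LOAD — after: cnt=7, r=7 — load
T0 CAS — after: cnt=8, r=7 — ok

counter = 8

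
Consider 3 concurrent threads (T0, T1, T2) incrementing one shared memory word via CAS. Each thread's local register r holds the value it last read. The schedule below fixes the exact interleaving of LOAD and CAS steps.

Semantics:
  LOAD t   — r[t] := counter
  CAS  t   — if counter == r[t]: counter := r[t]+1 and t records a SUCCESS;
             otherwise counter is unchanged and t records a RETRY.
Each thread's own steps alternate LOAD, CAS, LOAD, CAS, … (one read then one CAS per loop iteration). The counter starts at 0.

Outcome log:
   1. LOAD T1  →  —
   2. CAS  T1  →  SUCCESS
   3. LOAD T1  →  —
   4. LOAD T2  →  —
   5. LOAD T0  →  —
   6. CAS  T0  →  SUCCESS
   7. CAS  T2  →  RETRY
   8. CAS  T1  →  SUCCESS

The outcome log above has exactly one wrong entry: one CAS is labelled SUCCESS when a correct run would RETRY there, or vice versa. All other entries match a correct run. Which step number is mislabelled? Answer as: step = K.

Reference trace:
step 1: T1 LOAD ⇒ load; ctr=0 reg=0
step 2: T1 CAS ⇒ ok; ctr=1 reg=0
step 3: T1 LOAD ⇒ load; ctr=1 reg=1
step 4: T2 LOAD ⇒ load; ctr=1 reg=1
step 5: T0 LOAD ⇒ load; ctr=1 reg=1
step 6: T0 CAS ⇒ ok; ctr=2 reg=1
step 7: T2 CAS ⇒ retry; ctr=2 reg=1
step 8: T1 CAS ⇒ retry; ctr=2 reg=1
Mismatch at 8.

step = 8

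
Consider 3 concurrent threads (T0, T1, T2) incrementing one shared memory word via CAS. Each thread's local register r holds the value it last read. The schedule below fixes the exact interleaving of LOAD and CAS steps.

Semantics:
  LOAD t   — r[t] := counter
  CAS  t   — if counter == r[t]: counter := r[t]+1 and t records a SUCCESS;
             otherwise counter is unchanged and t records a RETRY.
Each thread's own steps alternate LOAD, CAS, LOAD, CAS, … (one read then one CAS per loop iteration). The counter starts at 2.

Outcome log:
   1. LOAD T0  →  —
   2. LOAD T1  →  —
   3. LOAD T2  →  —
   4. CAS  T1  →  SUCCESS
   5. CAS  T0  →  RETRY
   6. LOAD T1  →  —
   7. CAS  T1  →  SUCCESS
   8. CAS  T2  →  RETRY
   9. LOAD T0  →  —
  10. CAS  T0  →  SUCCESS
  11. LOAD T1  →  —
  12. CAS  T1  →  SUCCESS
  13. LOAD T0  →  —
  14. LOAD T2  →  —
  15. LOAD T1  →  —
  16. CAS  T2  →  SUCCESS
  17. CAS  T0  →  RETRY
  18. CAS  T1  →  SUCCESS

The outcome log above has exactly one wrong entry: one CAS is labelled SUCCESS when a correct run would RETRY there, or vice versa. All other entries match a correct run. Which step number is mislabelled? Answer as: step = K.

Reference trace:
[1] T0.load  rd  (counter 2, T0.r 2)
[2] T1.load  rd  (counter 2, T1.r 2)
[3] T2.load  rd  (counter 2, T2.r 2)
[4] T1.cas  hit  (counter 3, T1.r 2)
[5] T0.cas  miss  (counter 3, T0.r 2)
[6] T1.load  rd  (counter 3, T1.r 3)
[7] T1.cas  hit  (counter 4, T1.r 3)
[8] T2.cas  miss  (counter 4, T2.r 2)
[9] T0.load  rd  (counter 4, T0.r 4)
[10] T0.cas  hit  (counter 5, T0.r 4)
[11] T1.load  rd  (counter 5, T1.r 5)
[12] T1.cas  hit  (counter 6, T1.r 5)
[13] T0.load  rd  (counter 6, T0.r 6)
[14] T2.load  rd  (counter 6, T2.r 6)
[15] T1.load  rd  (counter 6, T1.r 6)
[16] T2.cas  hit  (counter 7, T2.r 6)
[17] T0.cas  miss  (counter 7, T0.r 6)
[18] T1.cas  miss  (counter 7, T1.r 6)
Log disagrees first at step 18.

step = 18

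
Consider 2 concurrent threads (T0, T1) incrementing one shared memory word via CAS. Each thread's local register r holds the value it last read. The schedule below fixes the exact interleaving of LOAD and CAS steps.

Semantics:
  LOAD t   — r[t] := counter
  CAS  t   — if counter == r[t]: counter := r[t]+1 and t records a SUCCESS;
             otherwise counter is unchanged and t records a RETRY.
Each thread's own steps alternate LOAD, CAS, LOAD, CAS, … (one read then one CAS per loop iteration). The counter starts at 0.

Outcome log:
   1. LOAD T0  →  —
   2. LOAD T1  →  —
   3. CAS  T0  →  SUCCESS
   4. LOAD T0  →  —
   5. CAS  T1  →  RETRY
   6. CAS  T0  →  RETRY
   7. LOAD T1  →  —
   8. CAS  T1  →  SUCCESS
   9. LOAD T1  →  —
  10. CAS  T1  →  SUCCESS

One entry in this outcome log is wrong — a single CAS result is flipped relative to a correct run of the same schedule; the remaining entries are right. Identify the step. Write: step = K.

step = 6

Reference trace:
1. LOAD T0 → mem=0 r[T0]=0 [LOAD]
2. LOAD T1 → mem=0 r[T1]=0 [LOAD]
3. CAS T0 → mem=1 r[T0]=0 [OK]
4. LOAD T0 → mem=1 r[T0]=1 [LOAD]
5. CAS T1 → mem=1 r[T1]=0 [RETRY]
6. CAS T0 → mem=2 r[T0]=1 [OK]
7. LOAD T1 → mem=2 r[T1]=2 [LOAD]
8. CAS T1 → mem=3 r[T1]=2 [OK]
9. LOAD T1 → mem=3 r[T1]=3 [LOAD]
10. CAS T1 → mem=4 r[T1]=3 [OK]
Flip is step 6.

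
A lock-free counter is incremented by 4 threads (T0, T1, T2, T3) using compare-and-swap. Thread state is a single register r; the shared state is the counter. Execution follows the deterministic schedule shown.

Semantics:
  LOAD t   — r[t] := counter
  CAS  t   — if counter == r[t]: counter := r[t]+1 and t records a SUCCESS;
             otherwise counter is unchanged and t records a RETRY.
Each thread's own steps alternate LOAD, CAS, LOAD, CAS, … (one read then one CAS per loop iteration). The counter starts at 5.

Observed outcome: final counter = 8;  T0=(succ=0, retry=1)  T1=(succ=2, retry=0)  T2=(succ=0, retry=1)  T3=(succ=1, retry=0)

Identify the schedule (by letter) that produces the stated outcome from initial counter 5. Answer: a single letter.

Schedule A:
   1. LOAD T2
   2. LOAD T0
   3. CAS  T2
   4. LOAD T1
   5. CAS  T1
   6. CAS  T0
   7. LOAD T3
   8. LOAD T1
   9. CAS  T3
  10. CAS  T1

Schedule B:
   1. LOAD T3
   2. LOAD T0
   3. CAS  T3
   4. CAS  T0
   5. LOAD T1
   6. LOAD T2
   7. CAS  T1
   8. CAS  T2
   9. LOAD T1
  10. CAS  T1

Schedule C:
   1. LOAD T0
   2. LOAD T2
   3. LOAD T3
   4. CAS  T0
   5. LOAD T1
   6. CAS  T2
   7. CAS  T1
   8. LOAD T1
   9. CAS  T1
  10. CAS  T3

B

Simulating candidate B:
   1) LOAD T3:  M=5  r_T3=5
   2) LOAD T0:  M=5  r_T0=5
   3) CAS  T3:  M=6  r_T3=5 ✓
   4) CAS  T0:  M=6  r_T0=5 ✗
   5) LOAD T1:  M=6  r_T1=6
   6) LOAD T2:  M=6  r_T2=6
   7) CAS  T1:  M=7  r_T1=6 ✓
   8) CAS  T2:  M=7  r_T2=6 ✗
   9) LOAD T1:  M=7  r_T1=7
  10) CAS  T1:  M=8  r_T1=7 ✓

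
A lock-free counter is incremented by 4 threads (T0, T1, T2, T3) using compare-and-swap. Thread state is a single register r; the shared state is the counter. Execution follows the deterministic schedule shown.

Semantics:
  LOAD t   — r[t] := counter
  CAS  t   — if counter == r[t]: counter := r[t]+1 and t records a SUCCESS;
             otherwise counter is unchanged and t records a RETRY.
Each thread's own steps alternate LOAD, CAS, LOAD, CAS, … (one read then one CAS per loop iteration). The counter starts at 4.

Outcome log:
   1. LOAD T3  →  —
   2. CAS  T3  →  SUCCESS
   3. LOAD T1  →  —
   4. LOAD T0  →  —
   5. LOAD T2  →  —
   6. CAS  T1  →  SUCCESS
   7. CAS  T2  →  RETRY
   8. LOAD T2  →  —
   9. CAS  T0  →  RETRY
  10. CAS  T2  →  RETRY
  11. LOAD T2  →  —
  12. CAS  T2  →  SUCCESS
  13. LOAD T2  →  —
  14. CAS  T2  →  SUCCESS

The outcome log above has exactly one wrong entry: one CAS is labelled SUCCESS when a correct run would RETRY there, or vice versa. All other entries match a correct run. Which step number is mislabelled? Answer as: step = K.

step = 10

Reference trace:
#1 T3 reads 4
#2 T3 CAS(4→5) writes; counter now 5
#3 T1 reads 5
#4 T0 reads 5
#5 T2 reads 5
#6 T1 CAS(5→6) writes; counter now 6
#7 T2 CAS(5→6) fails; counter now 6
#8 T2 reads 6
#9 T0 CAS(5→6) fails; counter now 6
#10 T2 CAS(6→7) writes; counter now 7
#11 T2 reads 7
#12 T2 CAS(7→8) writes; counter now 8
#13 T2 reads 8
#14 T2 CAS(8→9) writes; counter now 9
Flip is step 10.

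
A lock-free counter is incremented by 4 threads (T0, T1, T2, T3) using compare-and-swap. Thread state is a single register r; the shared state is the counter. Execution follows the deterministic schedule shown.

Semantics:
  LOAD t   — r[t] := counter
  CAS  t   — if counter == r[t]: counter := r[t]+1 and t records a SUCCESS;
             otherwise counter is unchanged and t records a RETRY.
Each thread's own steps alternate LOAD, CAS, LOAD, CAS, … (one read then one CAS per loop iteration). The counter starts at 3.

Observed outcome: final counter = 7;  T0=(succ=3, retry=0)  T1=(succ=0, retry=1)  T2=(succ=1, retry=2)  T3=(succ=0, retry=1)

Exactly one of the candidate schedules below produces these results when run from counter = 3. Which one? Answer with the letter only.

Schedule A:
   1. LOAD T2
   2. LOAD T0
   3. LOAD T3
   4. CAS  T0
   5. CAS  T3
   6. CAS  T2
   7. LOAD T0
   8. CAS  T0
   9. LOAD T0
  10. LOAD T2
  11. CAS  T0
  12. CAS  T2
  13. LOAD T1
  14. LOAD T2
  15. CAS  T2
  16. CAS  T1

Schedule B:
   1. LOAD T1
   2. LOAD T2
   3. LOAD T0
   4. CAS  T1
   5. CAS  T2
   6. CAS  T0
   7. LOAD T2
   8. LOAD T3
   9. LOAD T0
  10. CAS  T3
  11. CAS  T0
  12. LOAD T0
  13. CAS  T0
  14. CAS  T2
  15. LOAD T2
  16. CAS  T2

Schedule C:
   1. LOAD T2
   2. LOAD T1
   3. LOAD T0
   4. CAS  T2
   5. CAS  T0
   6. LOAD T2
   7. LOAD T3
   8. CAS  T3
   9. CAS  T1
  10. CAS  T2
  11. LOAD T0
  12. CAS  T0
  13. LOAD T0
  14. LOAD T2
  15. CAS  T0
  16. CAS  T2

A

Tracing schedule A:
T2 LOAD — after: cnt=3, r=3 — load
T0 LOAD — after: cnt=3, r=3 — load
T3 LOAD — after: cnt=3, r=3 — load
T0 CAS — after: cnt=4, r=3 — ok
T3 CAS — after: cnt=4, r=3 — retry
T2 CAS — after: cnt=4, r=3 — retry
T0 LOAD — after: cnt=4, r=4 — load
T0 CAS — after: cnt=5, r=4 — ok
T0 LOAD — after: cnt=5, r=5 — load
T2 LOAD — after: cnt=5, r=5 — load
T0 CAS — after: cnt=6, r=5 — ok
T2 CAS — after: cnt=6, r=5 — retry
T1 LOAD — after: cnt=6, r=6 — load
T2 LOAD — after: cnt=6, r=6 — load
T2 CAS — after: cnt=7, r=6 — ok
T1 CAS — after: cnt=7, r=6 — retry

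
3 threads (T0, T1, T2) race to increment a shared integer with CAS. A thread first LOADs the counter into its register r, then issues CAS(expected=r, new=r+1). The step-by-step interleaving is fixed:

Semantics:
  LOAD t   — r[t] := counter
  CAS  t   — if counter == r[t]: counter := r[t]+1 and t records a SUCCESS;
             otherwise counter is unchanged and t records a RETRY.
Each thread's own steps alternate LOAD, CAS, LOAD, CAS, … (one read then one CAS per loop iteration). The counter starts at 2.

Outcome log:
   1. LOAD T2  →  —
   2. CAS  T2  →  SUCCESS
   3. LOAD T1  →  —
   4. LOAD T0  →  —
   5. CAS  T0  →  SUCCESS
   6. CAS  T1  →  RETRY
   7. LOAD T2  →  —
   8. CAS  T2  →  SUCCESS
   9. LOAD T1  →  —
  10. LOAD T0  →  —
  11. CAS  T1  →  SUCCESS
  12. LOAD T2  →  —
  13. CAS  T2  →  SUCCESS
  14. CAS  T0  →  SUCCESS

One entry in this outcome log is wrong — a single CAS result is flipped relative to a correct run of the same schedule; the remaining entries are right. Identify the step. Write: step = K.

Reference trace:
#1 T2 reads 2
#2 T2 CAS(2→3) writes; counter now 3
#3 T1 reads 3
#4 T0 reads 3
#5 T0 CAS(3→4) writes; counter now 4
#6 T1 CAS(3→4) fails; counter now 4
#7 T2 reads 4
#8 T2 CAS(4→5) writes; counter now 5
#9 T1 reads 5
#10 T0 reads 5
#11 T1 CAS(5→6) writes; counter now 6
#12 T2 reads 6
#13 T2 CAS(6→7) writes; counter now 7
#14 T0 CAS(5→6) fails; counter now 7
Log disagrees first at step 14.

step = 14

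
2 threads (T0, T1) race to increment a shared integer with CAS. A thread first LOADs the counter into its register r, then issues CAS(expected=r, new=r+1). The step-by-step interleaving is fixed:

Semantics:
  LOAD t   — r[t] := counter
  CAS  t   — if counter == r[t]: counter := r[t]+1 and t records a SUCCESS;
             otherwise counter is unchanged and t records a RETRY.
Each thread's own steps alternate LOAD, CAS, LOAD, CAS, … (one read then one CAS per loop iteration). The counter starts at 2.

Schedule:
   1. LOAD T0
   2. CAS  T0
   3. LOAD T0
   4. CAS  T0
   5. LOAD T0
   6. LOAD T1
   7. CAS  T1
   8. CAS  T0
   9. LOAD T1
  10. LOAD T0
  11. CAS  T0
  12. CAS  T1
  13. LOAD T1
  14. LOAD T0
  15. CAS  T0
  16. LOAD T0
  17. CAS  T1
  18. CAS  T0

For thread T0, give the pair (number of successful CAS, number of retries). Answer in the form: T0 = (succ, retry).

[1] T0.load  rd  (counter 2, T0.r 2)
[2] T0.cas  hit  (counter 3, T0.r 2)
[3] T0.load  rd  (counter 3, T0.r 3)
[4] T0.cas  hit  (counter 4, T0.r 3)
[5] T0.load  rd  (counter 4, T0.r 4)
[6] T1.load  rd  (counter 4, T1.r 4)
[7] T1.cas  hit  (counter 5, T1.r 4)
[8] T0.cas  miss  (counter 5, T0.r 4)
[9] T1.load  rd  (counter 5, T1.r 5)
[10] T0.load  rd  (counter 5, T0.r 5)
[11] T0.cas  hit  (counter 6, T0.r 5)
[12] T1.cas  miss  (counter 6, T1.r 5)
[13] T1.load  rd  (counter 6, T1.r 6)
[14] T0.load  rd  (counter 6, T0.r 6)
[15] T0.cas  hit  (counter 7, T0.r 6)
[16] T0.load  rd  (counter 7, T0.r 7)
[17] T1.cas  miss  (counter 7, T1.r 6)
[18] T0.cas  hit  (counter 8, T0.r 7)

T0 = (5, 1)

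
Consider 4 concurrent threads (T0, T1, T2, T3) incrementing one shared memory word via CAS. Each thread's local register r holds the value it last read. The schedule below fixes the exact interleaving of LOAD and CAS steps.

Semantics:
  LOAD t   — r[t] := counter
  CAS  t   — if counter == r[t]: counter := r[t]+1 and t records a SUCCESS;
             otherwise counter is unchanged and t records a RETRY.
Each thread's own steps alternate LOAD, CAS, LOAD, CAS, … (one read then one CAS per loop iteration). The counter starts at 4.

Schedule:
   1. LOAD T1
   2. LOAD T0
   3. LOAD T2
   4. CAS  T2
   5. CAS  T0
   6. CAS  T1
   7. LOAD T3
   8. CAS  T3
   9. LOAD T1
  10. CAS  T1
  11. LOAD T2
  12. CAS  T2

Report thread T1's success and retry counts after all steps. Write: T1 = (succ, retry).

T1 = (1, 1)

T1 LOAD — after: cnt=4, r=4 — load
T0 LOAD — after: cnt=4, r=4 — load
T2 LOAD — after: cnt=4, r=4 — load
T2 CAS — after: cnt=5, r=4 — ok
T0 CAS — after: cnt=5, r=4 — retry
T1 CAS — after: cnt=5, r=4 — retry
T3 LOAD — after: cnt=5, r=5 — load
T3 CAS — after: cnt=6, r=5 — ok
T1 LOAD — after: cnt=6, r=6 — load
T1 CAS — after: cnt=7, r=6 — ok
T2 LOAD — after: cnt=7, r=7 — load
T2 CAS — after: cnt=8, r=7 — ok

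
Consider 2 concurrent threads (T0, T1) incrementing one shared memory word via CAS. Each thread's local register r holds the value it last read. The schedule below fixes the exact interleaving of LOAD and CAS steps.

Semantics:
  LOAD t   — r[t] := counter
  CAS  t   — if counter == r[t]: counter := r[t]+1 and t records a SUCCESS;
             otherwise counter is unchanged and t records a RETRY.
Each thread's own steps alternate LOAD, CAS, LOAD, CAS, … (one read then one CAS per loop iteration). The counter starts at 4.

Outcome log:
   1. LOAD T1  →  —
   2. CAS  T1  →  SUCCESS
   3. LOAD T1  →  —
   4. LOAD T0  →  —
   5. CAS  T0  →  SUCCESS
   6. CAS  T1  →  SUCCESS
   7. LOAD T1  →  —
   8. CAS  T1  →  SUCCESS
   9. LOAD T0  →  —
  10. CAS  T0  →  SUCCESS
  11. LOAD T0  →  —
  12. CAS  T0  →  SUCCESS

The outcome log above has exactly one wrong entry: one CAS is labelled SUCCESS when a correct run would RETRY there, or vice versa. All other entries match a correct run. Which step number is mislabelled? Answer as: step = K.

step = 6

Correct run:
T1 LOAD — after: cnt=4, r=4 — load
T1 CAS — after: cnt=5, r=4 — ok
T1 LOAD — after: cnt=5, r=5 — load
T0 LOAD — after: cnt=5, r=5 — load
T0 CAS — after: cnt=6, r=5 — ok
T1 CAS — after: cnt=6, r=5 — retry
T1 LOAD — after: cnt=6, r=6 — load
T1 CAS — after: cnt=7, r=6 — ok
T0 LOAD — after: cnt=7, r=7 — load
T0 CAS — after: cnt=8, r=7 — ok
T0 LOAD — after: cnt=8, r=8 — load
T0 CAS — after: cnt=9, r=8 — ok
Log disagrees first at step 6.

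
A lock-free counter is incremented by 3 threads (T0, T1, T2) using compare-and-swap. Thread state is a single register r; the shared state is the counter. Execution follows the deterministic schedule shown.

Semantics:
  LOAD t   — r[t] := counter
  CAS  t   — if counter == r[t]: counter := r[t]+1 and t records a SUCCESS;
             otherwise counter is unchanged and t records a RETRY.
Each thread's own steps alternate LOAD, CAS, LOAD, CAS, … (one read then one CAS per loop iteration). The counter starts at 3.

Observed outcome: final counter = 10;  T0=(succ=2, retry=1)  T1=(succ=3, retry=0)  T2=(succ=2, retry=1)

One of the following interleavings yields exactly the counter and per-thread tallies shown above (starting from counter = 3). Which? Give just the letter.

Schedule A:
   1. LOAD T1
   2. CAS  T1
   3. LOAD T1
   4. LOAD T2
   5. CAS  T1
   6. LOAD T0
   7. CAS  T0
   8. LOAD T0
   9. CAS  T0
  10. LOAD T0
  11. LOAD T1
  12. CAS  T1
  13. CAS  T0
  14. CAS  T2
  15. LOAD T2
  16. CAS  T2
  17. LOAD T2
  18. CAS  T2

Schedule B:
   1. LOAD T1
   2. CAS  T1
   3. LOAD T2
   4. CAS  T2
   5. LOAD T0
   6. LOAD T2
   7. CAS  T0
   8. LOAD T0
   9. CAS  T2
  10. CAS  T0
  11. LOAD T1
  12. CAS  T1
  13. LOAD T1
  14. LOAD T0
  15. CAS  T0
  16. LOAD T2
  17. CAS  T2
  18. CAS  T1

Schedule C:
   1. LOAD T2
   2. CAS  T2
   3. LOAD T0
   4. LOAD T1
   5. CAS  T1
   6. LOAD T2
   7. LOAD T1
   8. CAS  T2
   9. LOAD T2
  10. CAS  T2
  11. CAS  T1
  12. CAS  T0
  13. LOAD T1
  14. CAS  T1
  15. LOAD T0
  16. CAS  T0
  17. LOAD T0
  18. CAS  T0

A

Simulating candidate A:
#1 T1 reads 3
#2 T1 CAS(3→4) writes; counter now 4
#3 T1 reads 4
#4 T2 reads 4
#5 T1 CAS(4→5) writes; counter now 5
#6 T0 reads 5
#7 T0 CAS(5→6) writes; counter now 6
#8 T0 reads 6
#9 T0 CAS(6→7) writes; counter now 7
#10 T0 reads 7
#11 T1 reads 7
#12 T1 CAS(7→8) writes; counter now 8
#13 T0 CAS(7→8) fails; counter now 8
#14 T2 CAS(4→5) fails; counter now 8
#15 T2 reads 8
#16 T2 CAS(8→9) writes; counter now 9
#17 T2 reads 9
#18 T2 CAS(9→10) writes; counter now 10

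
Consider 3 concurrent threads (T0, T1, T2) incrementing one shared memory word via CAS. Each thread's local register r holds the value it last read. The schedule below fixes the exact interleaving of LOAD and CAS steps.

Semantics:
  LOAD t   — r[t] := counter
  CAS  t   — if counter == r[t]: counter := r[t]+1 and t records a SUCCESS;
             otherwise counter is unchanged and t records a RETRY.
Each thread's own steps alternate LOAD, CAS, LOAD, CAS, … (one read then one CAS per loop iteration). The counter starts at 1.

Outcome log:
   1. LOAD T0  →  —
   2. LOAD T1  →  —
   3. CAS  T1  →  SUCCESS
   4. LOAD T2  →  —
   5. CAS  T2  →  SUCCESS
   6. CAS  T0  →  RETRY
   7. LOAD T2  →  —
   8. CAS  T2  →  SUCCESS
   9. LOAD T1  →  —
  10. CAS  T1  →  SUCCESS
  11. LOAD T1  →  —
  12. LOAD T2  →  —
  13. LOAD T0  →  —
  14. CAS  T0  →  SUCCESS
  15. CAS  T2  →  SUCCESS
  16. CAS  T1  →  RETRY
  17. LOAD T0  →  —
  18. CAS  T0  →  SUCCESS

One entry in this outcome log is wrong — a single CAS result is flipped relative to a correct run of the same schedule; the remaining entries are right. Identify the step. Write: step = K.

step = 15

Re-executing:
T0 LOAD — after: cnt=1, r=1 — load
T1 LOAD — after: cnt=1, r=1 — load
T1 CAS — after: cnt=2, r=1 — ok
T2 LOAD — after: cnt=2, r=2 — load
T2 CAS — after: cnt=3, r=2 — ok
T0 CAS — after: cnt=3, r=1 — retry
T2 LOAD — after: cnt=3, r=3 — load
T2 CAS — after: cnt=4, r=3 — ok
T1 LOAD — after: cnt=4, r=4 — load
T1 CAS — after: cnt=5, r=4 — ok
T1 LOAD — after: cnt=5, r=5 — load
T2 LOAD — after: cnt=5, r=5 — load
T0 LOAD — after: cnt=5, r=5 — load
T0 CAS — after: cnt=6, r=5 — ok
T2 CAS — after: cnt=6, r=5 — retry
T1 CAS — after: cnt=6, r=5 — retry
T0 LOAD — after: cnt=6, r=6 — load
T0 CAS — after: cnt=7, r=6 — ok
Log disagrees first at step 15.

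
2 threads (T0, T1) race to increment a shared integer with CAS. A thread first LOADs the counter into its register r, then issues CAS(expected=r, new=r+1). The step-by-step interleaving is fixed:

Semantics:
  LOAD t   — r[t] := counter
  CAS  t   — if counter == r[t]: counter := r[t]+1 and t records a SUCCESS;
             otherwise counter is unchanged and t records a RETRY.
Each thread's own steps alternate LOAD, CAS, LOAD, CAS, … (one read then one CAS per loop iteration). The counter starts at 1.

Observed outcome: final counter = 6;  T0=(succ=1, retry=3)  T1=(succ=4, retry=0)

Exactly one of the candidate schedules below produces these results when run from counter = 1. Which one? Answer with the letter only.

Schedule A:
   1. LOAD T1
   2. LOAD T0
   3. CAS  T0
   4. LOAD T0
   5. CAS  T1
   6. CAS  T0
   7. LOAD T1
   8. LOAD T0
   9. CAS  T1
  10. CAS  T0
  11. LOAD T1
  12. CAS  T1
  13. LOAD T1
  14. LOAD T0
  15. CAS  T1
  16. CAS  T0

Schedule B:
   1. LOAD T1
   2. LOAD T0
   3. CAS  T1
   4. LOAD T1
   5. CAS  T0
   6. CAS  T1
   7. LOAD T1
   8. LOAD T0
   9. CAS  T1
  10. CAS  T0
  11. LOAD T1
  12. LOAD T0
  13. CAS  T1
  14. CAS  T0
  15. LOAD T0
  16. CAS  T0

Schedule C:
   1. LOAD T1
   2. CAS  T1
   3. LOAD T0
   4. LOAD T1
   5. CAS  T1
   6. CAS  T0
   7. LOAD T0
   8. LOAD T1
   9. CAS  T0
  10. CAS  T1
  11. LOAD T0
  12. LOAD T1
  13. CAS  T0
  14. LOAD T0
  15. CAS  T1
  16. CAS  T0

Tracing schedule B:
[1] T1.load  rd  (counter 1, T1.r 1)
[2] T0.load  rd  (counter 1, T0.r 1)
[3] T1.cas  hit  (counter 2, T1.r 1)
[4] T1.load  rd  (counter 2, T1.r 2)
[5] T0.cas  miss  (counter 2, T0.r 1)
[6] T1.cas  hit  (counter 3, T1.r 2)
[7] T1.load  rd  (counter 3, T1.r 3)
[8] T0.load  rd  (counter 3, T0.r 3)
[9] T1.cas  hit  (counter 4, T1.r 3)
[10] T0.cas  miss  (counter 4, T0.r 3)
[11] T1.load  rd  (counter 4, T1.r 4)
[12] T0.load  rd  (counter 4, T0.r 4)
[13] T1.cas  hit  (counter 5, T1.r 4)
[14] T0.cas  miss  (counter 5, T0.r 4)
[15] T0.load  rd  (counter 5, T0.r 5)
[16] T0.cas  hit  (counter 6, T0.r 5)

B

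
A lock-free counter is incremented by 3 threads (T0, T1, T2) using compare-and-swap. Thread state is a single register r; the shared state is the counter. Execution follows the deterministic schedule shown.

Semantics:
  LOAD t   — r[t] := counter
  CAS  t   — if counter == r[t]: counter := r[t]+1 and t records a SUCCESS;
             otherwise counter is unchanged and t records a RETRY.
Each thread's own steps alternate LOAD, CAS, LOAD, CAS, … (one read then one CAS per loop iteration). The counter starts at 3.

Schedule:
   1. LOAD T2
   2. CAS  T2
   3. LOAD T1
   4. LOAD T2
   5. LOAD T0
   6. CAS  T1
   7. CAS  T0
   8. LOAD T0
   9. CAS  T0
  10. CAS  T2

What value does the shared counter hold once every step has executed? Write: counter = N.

counter = 6

1. LOAD T2 → mem=3 r[T2]=3 [LOAD]
2. CAS T2 → mem=4 r[T2]=3 [OK]
3. LOAD T1 → mem=4 r[T1]=4 [LOAD]
4. LOAD T2 → mem=4 r[T2]=4 [LOAD]
5. LOAD T0 → mem=4 r[T0]=4 [LOAD]
6. CAS T1 → mem=5 r[T1]=4 [OK]
7. CAS T0 → mem=5 r[T0]=4 [RETRY]
8. LOAD T0 → mem=5 r[T0]=5 [LOAD]
9. CAS T0 → mem=6 r[T0]=5 [OK]
10. CAS T2 → mem=6 r[T2]=4 [RETRY]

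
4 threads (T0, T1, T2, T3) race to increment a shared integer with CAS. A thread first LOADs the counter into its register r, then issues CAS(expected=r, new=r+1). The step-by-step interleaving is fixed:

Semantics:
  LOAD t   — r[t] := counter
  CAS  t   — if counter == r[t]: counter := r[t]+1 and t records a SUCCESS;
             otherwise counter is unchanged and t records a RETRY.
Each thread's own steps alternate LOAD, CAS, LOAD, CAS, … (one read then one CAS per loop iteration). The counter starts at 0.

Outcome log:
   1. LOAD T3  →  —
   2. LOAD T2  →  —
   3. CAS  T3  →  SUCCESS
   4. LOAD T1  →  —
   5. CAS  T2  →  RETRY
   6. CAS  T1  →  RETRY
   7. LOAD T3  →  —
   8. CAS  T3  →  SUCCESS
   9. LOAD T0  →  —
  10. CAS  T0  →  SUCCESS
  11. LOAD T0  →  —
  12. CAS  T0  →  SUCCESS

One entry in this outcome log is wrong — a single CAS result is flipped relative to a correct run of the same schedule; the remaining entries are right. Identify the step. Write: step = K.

Correct run:
#1 T3 reads 0
#2 T2 reads 0
#3 T3 CAS(0→1) writes; counter now 1
#4 T1 reads 1
#5 T2 CAS(0→1) fails; counter now 1
#6 T1 CAS(1→2) writes; counter now 2
#7 T3 reads 2
#8 T3 CAS(2→3) writes; counter now 3
#9 T0 reads 3
#10 T0 CAS(3→4) writes; counter now 4
#11 T0 reads 4
#12 T0 CAS(4→5) writes; counter now 5
Flip is step 6.

step = 6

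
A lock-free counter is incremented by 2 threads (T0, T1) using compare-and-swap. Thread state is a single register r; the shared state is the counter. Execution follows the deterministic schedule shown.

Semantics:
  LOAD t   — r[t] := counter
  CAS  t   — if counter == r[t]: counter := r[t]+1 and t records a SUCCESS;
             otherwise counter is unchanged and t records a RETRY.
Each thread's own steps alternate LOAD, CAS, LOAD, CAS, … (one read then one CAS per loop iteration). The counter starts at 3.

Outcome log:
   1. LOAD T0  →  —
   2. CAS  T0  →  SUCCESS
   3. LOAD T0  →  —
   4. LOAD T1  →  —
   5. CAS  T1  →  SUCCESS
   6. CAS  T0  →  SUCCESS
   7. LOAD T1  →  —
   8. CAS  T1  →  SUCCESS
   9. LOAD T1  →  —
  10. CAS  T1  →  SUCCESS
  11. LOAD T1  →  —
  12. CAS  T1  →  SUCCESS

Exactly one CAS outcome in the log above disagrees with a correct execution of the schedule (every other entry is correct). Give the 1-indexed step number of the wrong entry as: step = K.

step = 6

Re-executing:
1. LOAD T0 → mem=3 r[T0]=3 [LOAD]
2. CAS T0 → mem=4 r[T0]=3 [OK]
3. LOAD T0 → mem=4 r[T0]=4 [LOAD]
4. LOAD T1 → mem=4 r[T1]=4 [LOAD]
5. CAS T1 → mem=5 r[T1]=4 [OK]
6. CAS T0 → mem=5 r[T0]=4 [RETRY]
7. LOAD T1 → mem=5 r[T1]=5 [LOAD]
8. CAS T1 → mem=6 r[T1]=5 [OK]
9. LOAD T1 → mem=6 r[T1]=6 [LOAD]
10. CAS T1 → mem=7 r[T1]=6 [OK]
11. LOAD T1 → mem=7 r[T1]=7 [LOAD]
12. CAS T1 → mem=8 r[T1]=7 [OK]
Log disagrees first at step 6.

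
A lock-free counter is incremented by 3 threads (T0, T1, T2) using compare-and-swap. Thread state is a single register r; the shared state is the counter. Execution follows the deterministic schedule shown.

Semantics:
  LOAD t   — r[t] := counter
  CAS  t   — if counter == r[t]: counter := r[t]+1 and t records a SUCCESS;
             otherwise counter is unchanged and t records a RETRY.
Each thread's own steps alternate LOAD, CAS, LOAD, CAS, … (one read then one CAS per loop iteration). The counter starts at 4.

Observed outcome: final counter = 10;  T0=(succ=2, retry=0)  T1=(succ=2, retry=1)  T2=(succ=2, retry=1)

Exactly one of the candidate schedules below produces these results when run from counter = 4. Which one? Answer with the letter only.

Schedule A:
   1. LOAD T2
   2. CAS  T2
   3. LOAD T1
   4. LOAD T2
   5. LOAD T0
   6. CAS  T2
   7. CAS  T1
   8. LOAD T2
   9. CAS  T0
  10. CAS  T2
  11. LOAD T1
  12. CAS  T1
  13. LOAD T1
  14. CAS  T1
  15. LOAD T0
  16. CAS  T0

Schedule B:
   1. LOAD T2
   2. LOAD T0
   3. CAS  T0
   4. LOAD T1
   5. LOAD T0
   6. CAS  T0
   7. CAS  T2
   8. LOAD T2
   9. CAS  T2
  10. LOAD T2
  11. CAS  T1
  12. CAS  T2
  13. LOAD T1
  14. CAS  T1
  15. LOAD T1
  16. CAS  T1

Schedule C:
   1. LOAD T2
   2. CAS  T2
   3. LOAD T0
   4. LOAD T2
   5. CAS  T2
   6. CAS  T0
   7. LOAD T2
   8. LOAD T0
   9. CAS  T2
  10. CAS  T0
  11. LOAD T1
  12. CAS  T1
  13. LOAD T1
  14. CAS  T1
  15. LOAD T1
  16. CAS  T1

B

Tracing schedule B:
#1 T2 reads 4
#2 T0 reads 4
#3 T0 CAS(4→5) writes; counter now 5
#4 T1 reads 5
#5 T0 reads 5
#6 T0 CAS(5→6) writes; counter now 6
#7 T2 CAS(4→5) fails; counter now 6
#8 T2 reads 6
#9 T2 CAS(6→7) writes; counter now 7
#10 T2 reads 7
#11 T1 CAS(5→6) fails; counter now 7
#12 T2 CAS(7→8) writes; counter now 8
#13 T1 reads 8
#14 T1 CAS(8→9) writes; counter now 9
#15 T1 reads 9
#16 T1 CAS(9→10) writes; counter now 10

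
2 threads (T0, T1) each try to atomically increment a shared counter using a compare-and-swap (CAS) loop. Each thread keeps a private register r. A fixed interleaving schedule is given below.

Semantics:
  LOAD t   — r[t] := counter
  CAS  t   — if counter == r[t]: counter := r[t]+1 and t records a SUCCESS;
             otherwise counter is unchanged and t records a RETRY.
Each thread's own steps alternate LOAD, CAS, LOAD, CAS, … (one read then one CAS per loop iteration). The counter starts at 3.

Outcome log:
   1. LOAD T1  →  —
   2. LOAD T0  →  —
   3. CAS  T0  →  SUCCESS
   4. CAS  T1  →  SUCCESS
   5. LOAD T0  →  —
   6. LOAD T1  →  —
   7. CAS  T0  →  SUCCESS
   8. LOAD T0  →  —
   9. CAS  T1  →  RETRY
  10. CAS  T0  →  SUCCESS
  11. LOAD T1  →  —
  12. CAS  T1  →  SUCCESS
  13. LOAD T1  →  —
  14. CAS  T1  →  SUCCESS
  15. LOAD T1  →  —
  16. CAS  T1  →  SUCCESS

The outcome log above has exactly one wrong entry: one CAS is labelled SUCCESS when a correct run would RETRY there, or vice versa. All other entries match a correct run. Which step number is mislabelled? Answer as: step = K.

step = 4

Re-executing:
T1 LOAD — after: cnt=3, r=3 — load
T0 LOAD — after: cnt=3, r=3 — load
T0 CAS — after: cnt=4, r=3 — ok
T1 CAS — after: cnt=4, r=3 — retry
T0 LOAD — after: cnt=4, r=4 — load
T1 LOAD — after: cnt=4, r=4 — load
T0 CAS — after: cnt=5, r=4 — ok
T0 LOAD — after: cnt=5, r=5 — load
T1 CAS — after: cnt=5, r=4 — retry
T0 CAS — after: cnt=6, r=5 — ok
T1 LOAD — after: cnt=6, r=6 — load
T1 CAS — after: cnt=7, r=6 — ok
T1 LOAD — after: cnt=7, r=7 — load
T1 CAS — after: cnt=8, r=7 — ok
T1 LOAD — after: cnt=8, r=8 — load
T1 CAS — after: cnt=9, r=8 — ok
Log disagrees first at step 4.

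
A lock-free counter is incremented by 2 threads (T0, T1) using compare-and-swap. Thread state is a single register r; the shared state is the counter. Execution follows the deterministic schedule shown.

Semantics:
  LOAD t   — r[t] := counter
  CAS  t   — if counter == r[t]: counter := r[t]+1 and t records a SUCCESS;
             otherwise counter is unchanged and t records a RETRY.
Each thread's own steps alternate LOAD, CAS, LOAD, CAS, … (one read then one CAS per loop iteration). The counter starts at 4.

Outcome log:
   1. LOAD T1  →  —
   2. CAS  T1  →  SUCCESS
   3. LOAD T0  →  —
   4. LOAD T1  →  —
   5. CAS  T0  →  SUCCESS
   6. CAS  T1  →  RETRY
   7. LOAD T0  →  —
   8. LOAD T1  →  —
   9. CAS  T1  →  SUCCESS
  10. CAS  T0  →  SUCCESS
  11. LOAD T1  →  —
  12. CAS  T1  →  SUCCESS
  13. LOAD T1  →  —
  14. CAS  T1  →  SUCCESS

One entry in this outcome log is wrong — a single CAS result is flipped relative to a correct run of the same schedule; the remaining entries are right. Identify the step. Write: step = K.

Re-executing:
   1) LOAD T1:  M=4  r_T1=4
   2) CAS  T1:  M=5  r_T1=4 ✓
   3) LOAD T0:  M=5  r_T0=5
   4) LOAD T1:  M=5  r_T1=5
   5) CAS  T0:  M=6  r_T0=5 ✓
   6) CAS  T1:  M=6  r_T1=5 ✗
   7) LOAD T0:  M=6  r_T0=6
   8) LOAD T1:  M=6  r_T1=6
   9) CAS  T1:  M=7  r_T1=6 ✓
  10) CAS  T0:  M=7  r_T0=6 ✗
  11) LOAD T1:  M=7  r_T1=7
  12) CAS  T1:  M=8  r_T1=7 ✓
  13) LOAD T1:  M=8  r_T1=8
  14) CAS  T1:  M=9  r_T1=8 ✓
Flip is step 10.

step = 10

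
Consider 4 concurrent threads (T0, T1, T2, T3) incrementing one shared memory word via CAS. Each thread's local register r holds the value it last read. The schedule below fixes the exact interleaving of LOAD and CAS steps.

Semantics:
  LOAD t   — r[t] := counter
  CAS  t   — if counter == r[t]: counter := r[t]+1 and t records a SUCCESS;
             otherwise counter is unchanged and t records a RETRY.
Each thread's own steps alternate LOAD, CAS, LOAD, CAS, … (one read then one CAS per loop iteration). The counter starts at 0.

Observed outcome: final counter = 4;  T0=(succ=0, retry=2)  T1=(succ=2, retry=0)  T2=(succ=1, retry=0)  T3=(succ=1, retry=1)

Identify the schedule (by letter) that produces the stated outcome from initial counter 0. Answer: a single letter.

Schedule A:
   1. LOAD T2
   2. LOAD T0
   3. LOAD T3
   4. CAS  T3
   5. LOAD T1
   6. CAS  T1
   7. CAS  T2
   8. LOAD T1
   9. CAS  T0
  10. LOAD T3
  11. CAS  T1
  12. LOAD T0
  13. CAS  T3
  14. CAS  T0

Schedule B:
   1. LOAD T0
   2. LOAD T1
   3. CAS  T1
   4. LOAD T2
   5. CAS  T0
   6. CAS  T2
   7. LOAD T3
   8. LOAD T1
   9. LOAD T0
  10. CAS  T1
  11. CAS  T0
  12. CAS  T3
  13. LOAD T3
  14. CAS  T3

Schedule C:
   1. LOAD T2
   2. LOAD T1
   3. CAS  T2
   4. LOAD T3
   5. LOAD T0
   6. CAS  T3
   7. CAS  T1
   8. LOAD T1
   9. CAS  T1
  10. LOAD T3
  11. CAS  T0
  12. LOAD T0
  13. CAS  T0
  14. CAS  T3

B

Simulating candidate B:
[1] T0.load  rd  (counter 0, T0.r 0)
[2] T1.load  rd  (counter 0, T1.r 0)
[3] T1.cas  hit  (counter 1, T1.r 0)
[4] T2.load  rd  (counter 1, T2.r 1)
[5] T0.cas  miss  (counter 1, T0.r 0)
[6] T2.cas  hit  (counter 2, T2.r 1)
[7] T3.load  rd  (counter 2, T3.r 2)
[8] T1.load  rd  (counter 2, T1.r 2)
[9] T0.load  rd  (counter 2, T0.r 2)
[10] T1.cas  hit  (counter 3, T1.r 2)
[11] T0.cas  miss  (counter 3, T0.r 2)
[12] T3.cas  miss  (counter 3, T3.r 2)
[13] T3.load  rd  (counter 3, T3.r 3)
[14] T3.cas  hit  (counter 4, T3.r 3)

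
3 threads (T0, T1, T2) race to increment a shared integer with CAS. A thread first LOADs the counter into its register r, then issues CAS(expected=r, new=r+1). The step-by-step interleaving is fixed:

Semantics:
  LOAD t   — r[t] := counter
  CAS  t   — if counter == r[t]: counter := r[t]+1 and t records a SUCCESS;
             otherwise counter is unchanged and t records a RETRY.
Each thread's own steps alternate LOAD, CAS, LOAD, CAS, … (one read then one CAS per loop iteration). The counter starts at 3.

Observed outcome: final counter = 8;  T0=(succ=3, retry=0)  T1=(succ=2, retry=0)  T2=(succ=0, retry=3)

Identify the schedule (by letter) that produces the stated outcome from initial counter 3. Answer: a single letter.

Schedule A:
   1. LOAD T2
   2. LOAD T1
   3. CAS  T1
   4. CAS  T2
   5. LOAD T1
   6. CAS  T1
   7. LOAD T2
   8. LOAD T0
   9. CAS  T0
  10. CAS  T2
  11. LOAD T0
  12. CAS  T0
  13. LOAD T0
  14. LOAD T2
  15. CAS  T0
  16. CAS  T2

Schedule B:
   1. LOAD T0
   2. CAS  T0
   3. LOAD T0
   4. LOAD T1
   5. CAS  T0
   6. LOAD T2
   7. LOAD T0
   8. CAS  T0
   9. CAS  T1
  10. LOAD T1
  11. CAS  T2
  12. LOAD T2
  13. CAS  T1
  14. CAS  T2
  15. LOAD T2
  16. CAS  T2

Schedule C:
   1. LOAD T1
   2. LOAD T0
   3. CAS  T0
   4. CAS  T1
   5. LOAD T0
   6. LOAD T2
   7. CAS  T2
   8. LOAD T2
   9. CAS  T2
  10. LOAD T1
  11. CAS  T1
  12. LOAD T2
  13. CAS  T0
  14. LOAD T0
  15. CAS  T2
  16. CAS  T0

Simulating candidate A:
[1] T2.load  rd  (counter 3, T2.r 3)
[2] T1.load  rd  (counter 3, T1.r 3)
[3] T1.cas  hit  (counter 4, T1.r 3)
[4] T2.cas  miss  (counter 4, T2.r 3)
[5] T1.load  rd  (counter 4, T1.r 4)
[6] T1.cas  hit  (counter 5, T1.r 4)
[7] T2.load  rd  (counter 5, T2.r 5)
[8] T0.load  rd  (counter 5, T0.r 5)
[9] T0.cas  hit  (counter 6, T0.r 5)
[10] T2.cas  miss  (counter 6, T2.r 5)
[11] T0.load  rd  (counter 6, T0.r 6)
[12] T0.cas  hit  (counter 7, T0.r 6)
[13] T0.load  rd  (counter 7, T0.r 7)
[14] T2.load  rd  (counter 7, T2.r 7)
[15] T0.cas  hit  (counter 8, T0.r 7)
[16] T2.cas  miss  (counter 8, T2.r 7)

A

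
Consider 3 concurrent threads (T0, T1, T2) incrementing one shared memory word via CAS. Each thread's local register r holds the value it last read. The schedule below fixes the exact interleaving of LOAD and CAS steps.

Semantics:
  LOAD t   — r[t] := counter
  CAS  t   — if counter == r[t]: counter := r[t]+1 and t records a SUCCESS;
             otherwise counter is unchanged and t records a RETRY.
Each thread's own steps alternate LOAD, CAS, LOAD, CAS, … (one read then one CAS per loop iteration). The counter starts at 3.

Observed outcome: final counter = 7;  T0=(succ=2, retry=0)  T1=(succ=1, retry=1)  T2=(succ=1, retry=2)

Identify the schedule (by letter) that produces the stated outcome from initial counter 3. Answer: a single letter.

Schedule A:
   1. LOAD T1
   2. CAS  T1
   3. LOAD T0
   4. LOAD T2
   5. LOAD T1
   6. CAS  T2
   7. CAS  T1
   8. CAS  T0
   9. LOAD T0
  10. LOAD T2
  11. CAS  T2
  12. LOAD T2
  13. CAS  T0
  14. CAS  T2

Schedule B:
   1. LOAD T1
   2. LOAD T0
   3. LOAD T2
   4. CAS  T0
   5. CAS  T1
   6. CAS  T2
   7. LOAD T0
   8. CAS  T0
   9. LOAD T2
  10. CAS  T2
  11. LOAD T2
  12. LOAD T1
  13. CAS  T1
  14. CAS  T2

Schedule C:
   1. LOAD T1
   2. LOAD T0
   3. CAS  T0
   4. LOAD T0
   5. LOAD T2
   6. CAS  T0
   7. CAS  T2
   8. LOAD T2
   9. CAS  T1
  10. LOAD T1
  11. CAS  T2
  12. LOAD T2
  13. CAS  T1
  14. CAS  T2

B

Tracing schedule B:
   1) LOAD T1:  M=3  r_T1=3
   2) LOAD T0:  M=3  r_T0=3
   3) LOAD T2:  M=3  r_T2=3
   4) CAS  T0:  M=4  r_T0=3 ✓
   5) CAS  T1:  M=4  r_T1=3 ✗
   6) CAS  T2:  M=4  r_T2=3 ✗
   7) LOAD T0:  M=4  r_T0=4
   8) CAS  T0:  M=5  r_T0=4 ✓
   9) LOAD T2:  M=5  r_T2=5
  10) CAS  T2:  M=6  r_T2=5 ✓
  11) LOAD T2:  M=6  r_T2=6
  12) LOAD T1:  M=6  r_T1=6
  13) CAS  T1:  M=7  r_T1=6 ✓
  14) CAS  T2:  M=7  r_T2=6 ✗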